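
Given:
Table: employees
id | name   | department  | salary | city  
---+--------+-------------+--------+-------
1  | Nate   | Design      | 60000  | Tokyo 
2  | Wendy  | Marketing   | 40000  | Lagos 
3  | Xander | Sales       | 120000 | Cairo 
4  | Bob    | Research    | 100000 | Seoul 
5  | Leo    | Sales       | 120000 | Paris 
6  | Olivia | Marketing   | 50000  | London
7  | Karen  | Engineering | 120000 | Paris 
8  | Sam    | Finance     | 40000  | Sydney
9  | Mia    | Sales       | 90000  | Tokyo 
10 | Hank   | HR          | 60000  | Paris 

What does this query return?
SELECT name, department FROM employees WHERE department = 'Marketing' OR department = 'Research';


Filtering: department = 'Marketing' OR 'Research'
Matching: 3 rows

3 rows:
Wendy, Marketing
Bob, Research
Olivia, Marketing


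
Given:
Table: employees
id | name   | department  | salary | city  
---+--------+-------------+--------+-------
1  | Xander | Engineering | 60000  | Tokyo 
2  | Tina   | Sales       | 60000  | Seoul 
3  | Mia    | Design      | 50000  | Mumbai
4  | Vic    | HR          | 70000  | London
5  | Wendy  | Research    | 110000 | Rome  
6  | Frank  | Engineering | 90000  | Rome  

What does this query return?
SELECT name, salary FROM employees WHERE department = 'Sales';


Filtering: department = 'Sales'
Matching rows: 1

1 rows:
Tina, 60000


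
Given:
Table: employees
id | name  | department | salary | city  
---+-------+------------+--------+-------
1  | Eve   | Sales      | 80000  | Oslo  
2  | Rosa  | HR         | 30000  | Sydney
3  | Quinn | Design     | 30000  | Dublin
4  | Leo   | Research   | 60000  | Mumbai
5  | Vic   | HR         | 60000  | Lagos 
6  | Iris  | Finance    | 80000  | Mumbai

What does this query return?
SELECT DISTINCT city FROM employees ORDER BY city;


All 'city' values (row order): Oslo, Sydney, Dublin, Mumbai, Lagos, Mumbai
Removing duplicates leaves 5 unique value(s).

5 values:
Dublin
Lagos
Mumbai
Oslo
Sydney


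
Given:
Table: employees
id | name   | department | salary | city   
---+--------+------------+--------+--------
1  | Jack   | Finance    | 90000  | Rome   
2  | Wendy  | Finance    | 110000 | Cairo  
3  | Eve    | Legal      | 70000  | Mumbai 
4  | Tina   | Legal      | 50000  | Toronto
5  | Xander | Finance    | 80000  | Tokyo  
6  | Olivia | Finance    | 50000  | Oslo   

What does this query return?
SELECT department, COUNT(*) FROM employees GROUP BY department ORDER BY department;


Assigning each row to its department group:
  Jack -> Finance
  Wendy -> Finance
  Eve -> Legal
  Tina -> Legal
  Xander -> Finance
  Olivia -> Finance


2 groups:
Finance, 4
Legal, 2


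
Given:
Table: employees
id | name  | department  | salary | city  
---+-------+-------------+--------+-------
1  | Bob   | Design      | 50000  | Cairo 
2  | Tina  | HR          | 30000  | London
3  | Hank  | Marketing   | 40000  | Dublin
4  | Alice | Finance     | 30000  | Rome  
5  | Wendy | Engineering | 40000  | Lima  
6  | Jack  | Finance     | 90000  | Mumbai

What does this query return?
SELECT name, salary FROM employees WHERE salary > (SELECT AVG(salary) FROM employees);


Subquery: AVG(salary) = 46666.67
Filtering: salary > 46666.67
  Bob (50000) -> MATCH
  Jack (90000) -> MATCH


2 rows:
Bob, 50000
Jack, 90000


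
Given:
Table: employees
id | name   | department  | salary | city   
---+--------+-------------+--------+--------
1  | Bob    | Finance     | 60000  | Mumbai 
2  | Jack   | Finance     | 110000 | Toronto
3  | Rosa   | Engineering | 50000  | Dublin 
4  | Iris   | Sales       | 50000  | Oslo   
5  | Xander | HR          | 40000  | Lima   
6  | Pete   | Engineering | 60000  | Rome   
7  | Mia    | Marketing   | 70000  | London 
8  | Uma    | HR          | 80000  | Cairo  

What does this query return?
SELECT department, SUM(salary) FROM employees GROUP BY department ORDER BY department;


Summing salary within each department:
  Engineering: 50000 + 60000 = 110000
  Finance: 60000 + 110000 = 170000
  HR: 40000 + 80000 = 120000
  Marketing: 70000 = 70000
  Sales: 50000 = 50000


5 groups:
Engineering, 110000
Finance, 170000
HR, 120000
Marketing, 70000
Sales, 50000


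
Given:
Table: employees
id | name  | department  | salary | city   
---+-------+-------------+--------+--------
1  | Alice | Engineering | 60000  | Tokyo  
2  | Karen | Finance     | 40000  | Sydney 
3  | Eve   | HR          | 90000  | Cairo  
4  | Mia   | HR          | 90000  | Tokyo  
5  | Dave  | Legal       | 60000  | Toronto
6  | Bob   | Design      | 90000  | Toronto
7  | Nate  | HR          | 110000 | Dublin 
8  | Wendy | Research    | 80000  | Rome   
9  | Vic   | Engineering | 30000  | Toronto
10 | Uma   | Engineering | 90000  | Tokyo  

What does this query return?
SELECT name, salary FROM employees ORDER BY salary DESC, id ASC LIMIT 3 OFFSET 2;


Sort by salary DESC (id ASC tiebreak), then skip 2 and take 3
Rows 3 through 5

3 rows:
Mia, 90000
Bob, 90000
Uma, 90000


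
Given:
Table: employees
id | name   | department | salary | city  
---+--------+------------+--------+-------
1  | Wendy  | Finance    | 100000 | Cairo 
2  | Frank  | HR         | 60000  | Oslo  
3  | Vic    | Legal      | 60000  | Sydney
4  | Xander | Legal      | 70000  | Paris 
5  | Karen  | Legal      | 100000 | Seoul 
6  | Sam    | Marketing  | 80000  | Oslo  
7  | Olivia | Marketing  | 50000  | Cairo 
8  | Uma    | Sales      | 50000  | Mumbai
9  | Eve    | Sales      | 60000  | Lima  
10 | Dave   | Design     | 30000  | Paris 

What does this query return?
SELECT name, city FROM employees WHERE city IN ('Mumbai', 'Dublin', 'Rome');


Filtering: city IN ('Mumbai', 'Dublin', 'Rome')
Matching: 1 rows

1 rows:
Uma, Mumbai


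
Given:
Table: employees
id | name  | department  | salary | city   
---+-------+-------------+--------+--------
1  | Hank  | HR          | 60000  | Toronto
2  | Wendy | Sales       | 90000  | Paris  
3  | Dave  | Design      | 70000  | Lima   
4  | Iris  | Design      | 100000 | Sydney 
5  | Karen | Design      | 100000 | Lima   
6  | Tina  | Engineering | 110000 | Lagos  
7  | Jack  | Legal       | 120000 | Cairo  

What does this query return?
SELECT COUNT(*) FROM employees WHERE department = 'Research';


Counting rows where department = 'Research'


0


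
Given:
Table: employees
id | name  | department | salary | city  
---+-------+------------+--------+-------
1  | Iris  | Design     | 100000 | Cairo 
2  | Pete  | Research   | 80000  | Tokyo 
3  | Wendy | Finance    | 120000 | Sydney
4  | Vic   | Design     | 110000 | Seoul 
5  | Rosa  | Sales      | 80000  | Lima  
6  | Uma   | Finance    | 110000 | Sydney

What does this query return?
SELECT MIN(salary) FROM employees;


Salaries: 100000, 80000, 120000, 110000, 80000, 110000
MIN = 80000

80000


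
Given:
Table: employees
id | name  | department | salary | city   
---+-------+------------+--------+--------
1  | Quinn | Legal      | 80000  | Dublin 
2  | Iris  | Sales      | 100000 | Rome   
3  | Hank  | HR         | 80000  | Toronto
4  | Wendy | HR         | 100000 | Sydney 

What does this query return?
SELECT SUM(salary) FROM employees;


SUM(salary) = 80000 + 100000 + 80000 + 100000 = 360000

360000


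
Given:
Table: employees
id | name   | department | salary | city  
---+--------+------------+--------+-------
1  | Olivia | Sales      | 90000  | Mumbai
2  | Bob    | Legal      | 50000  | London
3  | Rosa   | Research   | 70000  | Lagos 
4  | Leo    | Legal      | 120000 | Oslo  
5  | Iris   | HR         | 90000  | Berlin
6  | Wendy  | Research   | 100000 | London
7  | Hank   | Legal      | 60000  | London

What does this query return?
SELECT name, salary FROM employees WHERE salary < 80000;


Filtering: salary < 80000
Matching: 3 rows

3 rows:
Bob, 50000
Rosa, 70000
Hank, 60000


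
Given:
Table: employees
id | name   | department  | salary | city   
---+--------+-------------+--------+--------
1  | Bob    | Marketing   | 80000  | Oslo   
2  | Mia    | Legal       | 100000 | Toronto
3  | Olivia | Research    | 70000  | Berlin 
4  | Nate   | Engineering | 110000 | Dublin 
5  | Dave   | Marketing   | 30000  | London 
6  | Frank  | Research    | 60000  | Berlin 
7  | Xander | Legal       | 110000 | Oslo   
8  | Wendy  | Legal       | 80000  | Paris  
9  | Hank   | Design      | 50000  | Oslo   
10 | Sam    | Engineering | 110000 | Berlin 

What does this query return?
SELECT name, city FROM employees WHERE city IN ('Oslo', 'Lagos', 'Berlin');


Filtering: city IN ('Oslo', 'Lagos', 'Berlin')
Matching: 6 rows

6 rows:
Bob, Oslo
Olivia, Berlin
Frank, Berlin
Xander, Oslo
Hank, Oslo
Sam, Berlin


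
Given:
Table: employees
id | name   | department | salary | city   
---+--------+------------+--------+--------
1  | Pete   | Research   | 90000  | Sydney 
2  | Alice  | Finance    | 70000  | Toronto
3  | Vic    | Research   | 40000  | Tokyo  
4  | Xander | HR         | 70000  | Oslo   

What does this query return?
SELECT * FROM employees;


SELECT * returns all 4 rows with all columns

4 rows:
1, Pete, Research, 90000, Sydney
2, Alice, Finance, 70000, Toronto
3, Vic, Research, 40000, Tokyo
4, Xander, HR, 70000, Oslo


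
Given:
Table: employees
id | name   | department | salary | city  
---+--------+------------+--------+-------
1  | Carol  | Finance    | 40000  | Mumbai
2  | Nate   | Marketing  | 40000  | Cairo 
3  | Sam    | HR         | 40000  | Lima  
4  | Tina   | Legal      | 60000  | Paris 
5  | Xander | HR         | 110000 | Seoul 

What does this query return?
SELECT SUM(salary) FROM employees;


SUM(salary) = 40000 + 40000 + 40000 + 60000 + 110000 = 290000

290000


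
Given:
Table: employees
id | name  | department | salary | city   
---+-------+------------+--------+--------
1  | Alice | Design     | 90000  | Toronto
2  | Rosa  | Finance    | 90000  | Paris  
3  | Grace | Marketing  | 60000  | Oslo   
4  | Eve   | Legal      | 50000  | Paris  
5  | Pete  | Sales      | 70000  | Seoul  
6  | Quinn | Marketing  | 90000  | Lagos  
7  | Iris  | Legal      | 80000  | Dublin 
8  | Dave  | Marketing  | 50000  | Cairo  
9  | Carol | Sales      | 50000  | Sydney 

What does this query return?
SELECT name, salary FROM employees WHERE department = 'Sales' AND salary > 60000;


Filtering: department = 'Sales' AND salary > 60000
Matching: 1 rows

1 rows:
Pete, 70000


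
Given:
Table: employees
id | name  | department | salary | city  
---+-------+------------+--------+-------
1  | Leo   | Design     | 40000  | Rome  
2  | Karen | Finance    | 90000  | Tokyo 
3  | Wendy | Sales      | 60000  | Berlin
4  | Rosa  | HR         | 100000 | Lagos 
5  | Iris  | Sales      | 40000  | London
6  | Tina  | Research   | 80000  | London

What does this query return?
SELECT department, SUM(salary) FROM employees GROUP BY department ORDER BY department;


Summing salary within each department:
  Design: 40000 = 40000
  Finance: 90000 = 90000
  HR: 100000 = 100000
  Research: 80000 = 80000
  Sales: 60000 + 40000 = 100000


5 groups:
Design, 40000
Finance, 90000
HR, 100000
Research, 80000
Sales, 100000


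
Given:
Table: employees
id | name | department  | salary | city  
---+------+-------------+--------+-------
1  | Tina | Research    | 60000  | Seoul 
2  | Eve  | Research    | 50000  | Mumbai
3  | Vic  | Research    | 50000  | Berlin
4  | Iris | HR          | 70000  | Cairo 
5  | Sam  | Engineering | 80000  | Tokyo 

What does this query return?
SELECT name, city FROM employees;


Projecting columns: name, city

5 rows:
Tina, Seoul
Eve, Mumbai
Vic, Berlin
Iris, Cairo
Sam, Tokyo


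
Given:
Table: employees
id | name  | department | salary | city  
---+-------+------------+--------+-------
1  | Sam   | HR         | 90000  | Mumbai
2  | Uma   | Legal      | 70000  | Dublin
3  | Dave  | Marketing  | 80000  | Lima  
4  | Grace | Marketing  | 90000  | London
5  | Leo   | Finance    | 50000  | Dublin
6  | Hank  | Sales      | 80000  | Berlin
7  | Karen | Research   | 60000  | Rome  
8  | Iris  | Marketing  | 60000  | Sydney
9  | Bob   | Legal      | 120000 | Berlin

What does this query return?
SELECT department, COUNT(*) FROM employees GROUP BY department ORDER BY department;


Assigning each row to its department group:
  Sam -> HR
  Uma -> Legal
  Dave -> Marketing
  Grace -> Marketing
  Leo -> Finance
  Hank -> Sales
  Karen -> Research
  Iris -> Marketing
  Bob -> Legal


6 groups:
Finance, 1
HR, 1
Legal, 2
Marketing, 3
Research, 1
Sales, 1


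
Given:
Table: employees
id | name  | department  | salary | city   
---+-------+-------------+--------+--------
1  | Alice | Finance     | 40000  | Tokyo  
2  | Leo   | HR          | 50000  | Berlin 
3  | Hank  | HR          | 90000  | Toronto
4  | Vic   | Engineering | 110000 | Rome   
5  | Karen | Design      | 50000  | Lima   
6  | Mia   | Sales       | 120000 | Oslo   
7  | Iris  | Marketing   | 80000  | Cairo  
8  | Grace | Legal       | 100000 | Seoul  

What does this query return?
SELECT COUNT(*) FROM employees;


COUNT(*) counts all rows

8


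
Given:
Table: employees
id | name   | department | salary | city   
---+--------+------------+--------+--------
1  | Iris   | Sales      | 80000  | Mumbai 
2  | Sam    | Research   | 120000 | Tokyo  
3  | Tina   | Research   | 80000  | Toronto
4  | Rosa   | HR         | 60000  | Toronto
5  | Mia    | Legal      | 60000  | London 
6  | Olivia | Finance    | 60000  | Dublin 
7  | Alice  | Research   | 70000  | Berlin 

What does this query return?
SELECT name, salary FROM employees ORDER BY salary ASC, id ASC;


Sorting by salary ASC, then id ASC for ties

7 rows:
Rosa, 60000
Mia, 60000
Olivia, 60000
Alice, 70000
Iris, 80000
Tina, 80000
Sam, 120000


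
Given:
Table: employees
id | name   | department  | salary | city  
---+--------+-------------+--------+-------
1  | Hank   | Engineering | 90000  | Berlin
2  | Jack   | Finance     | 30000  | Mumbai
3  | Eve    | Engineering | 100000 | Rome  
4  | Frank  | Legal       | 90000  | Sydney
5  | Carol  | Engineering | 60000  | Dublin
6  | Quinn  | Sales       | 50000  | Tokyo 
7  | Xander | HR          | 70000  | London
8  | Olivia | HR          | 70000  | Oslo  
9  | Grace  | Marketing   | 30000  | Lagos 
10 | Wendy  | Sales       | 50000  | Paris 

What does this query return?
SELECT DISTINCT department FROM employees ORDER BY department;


All 'department' values (row order): Engineering, Finance, Engineering, Legal, Engineering, Sales, HR, HR, Marketing, Sales
Removing duplicates leaves 6 unique value(s).

6 values:
Engineering
Finance
HR
Legal
Marketing
Sales


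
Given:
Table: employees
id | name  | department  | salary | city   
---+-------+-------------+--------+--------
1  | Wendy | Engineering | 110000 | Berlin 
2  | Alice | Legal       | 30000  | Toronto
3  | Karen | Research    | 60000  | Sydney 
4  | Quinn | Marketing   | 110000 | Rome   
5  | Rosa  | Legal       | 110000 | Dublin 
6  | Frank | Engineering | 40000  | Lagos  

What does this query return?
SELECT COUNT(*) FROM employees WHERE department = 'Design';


Counting rows where department = 'Design'


0


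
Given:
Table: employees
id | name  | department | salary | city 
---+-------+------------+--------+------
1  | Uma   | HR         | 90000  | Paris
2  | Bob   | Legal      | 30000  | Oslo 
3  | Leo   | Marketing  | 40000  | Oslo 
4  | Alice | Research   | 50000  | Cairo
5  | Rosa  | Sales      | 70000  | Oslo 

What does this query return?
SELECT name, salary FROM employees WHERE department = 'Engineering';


Filtering: department = 'Engineering'
Matching rows: 0

Empty result set (0 rows)


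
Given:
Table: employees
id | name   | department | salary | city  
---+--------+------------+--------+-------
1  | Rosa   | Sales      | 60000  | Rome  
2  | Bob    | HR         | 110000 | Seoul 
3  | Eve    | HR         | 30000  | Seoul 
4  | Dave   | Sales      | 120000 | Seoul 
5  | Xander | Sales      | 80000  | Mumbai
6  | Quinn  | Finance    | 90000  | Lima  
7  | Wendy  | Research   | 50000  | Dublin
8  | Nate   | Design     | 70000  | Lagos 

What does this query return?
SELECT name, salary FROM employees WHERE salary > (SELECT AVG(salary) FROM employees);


Subquery: AVG(salary) = 76250.0
Filtering: salary > 76250.0
  Bob (110000) -> MATCH
  Dave (120000) -> MATCH
  Xander (80000) -> MATCH
  Quinn (90000) -> MATCH


4 rows:
Bob, 110000
Dave, 120000
Xander, 80000
Quinn, 90000


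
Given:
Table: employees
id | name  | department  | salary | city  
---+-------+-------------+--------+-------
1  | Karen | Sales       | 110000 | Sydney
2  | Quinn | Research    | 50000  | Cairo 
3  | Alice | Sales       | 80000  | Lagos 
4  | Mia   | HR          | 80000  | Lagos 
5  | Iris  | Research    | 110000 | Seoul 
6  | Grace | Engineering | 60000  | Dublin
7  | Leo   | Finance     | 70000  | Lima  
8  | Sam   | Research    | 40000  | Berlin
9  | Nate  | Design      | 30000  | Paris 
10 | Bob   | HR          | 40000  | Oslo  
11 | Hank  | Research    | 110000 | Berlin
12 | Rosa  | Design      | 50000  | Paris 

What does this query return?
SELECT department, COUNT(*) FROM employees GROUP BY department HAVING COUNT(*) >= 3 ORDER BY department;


Groups with count >= 3:
  Research: 4 -> PASS
  Design: 2 -> filtered out
  Engineering: 1 -> filtered out
  Finance: 1 -> filtered out
  HR: 2 -> filtered out
  Sales: 2 -> filtered out


1 groups:
Research, 4


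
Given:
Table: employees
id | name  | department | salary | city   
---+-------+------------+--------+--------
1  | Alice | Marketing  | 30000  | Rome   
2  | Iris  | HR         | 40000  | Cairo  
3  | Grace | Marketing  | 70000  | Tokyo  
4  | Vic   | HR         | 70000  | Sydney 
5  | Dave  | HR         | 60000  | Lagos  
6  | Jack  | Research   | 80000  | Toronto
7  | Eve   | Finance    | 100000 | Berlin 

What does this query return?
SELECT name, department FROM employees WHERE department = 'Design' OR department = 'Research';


Filtering: department = 'Design' OR 'Research'
Matching: 1 rows

1 rows:
Jack, Research


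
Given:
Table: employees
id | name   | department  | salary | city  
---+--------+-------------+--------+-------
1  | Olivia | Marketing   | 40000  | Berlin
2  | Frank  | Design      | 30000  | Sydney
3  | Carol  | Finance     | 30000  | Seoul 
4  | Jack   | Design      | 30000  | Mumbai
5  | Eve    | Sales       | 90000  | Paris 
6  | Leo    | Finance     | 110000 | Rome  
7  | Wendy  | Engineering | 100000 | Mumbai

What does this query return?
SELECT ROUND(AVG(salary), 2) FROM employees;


SUM(salary) = 430000
COUNT = 7
ROUND(AVG, 2) = ROUND(430000 / 7, 2) = 61428.57

61428.57


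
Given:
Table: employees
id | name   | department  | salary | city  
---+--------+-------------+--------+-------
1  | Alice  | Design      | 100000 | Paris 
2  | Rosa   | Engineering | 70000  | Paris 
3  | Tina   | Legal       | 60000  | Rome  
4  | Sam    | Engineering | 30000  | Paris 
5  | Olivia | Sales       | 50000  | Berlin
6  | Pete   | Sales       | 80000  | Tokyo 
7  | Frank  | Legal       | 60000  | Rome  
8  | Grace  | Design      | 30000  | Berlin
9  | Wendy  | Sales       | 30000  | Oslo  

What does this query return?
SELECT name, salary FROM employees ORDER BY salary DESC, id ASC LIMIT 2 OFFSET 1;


Sort by salary DESC (id ASC tiebreak), then skip 1 and take 2
Rows 2 through 3

2 rows:
Pete, 80000
Rosa, 70000


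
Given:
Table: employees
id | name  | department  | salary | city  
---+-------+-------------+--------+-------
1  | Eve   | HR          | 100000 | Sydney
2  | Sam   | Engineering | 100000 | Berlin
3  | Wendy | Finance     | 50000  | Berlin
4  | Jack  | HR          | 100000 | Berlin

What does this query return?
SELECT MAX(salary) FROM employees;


Salaries: 100000, 100000, 50000, 100000
MAX = 100000

100000


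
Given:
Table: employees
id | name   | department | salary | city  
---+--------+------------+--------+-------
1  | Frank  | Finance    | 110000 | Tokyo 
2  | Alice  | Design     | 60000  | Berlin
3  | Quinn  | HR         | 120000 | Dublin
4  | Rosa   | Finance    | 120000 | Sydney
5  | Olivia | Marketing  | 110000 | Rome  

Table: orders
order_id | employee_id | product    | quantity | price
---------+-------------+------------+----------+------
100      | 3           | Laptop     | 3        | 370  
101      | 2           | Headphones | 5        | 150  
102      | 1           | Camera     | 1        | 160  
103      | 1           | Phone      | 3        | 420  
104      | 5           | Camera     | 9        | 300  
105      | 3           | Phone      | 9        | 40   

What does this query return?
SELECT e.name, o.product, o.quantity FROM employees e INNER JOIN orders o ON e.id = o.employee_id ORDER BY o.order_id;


Joining employees.id = orders.employee_id:
  employee Quinn (id=3) -> order Laptop
  employee Alice (id=2) -> order Headphones
  employee Frank (id=1) -> order Camera
  employee Frank (id=1) -> order Phone
  employee Olivia (id=5) -> order Camera
  employee Quinn (id=3) -> order Phone


6 rows:
Quinn, Laptop, 3
Alice, Headphones, 5
Frank, Camera, 1
Frank, Phone, 3
Olivia, Camera, 9
Quinn, Phone, 9


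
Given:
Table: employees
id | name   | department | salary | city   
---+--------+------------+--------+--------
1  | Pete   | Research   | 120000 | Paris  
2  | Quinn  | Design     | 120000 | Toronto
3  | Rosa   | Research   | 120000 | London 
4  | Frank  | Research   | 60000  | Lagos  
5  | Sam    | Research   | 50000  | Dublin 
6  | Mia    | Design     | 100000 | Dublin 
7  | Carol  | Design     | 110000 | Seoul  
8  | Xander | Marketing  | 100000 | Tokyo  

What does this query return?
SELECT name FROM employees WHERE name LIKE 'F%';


LIKE 'F%' matches names starting with 'F'
Matching: 1

1 rows:
Frank


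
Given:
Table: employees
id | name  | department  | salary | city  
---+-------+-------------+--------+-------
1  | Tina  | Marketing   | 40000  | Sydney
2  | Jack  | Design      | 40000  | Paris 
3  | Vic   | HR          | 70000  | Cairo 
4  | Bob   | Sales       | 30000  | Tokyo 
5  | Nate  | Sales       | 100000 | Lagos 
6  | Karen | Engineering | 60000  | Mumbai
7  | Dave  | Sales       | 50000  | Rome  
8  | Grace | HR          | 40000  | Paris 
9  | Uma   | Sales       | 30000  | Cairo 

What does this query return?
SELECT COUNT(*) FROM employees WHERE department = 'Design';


Counting rows where department = 'Design'
  Jack -> MATCH


1


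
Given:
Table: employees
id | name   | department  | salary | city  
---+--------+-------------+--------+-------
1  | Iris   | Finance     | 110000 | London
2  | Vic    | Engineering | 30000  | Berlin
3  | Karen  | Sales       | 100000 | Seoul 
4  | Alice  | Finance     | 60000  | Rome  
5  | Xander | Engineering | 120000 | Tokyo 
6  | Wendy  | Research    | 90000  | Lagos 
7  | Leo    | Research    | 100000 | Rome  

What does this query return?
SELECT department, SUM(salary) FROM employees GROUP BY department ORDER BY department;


Summing salary within each department:
  Engineering: 30000 + 120000 = 150000
  Finance: 110000 + 60000 = 170000
  Research: 90000 + 100000 = 190000
  Sales: 100000 = 100000


4 groups:
Engineering, 150000
Finance, 170000
Research, 190000
Sales, 100000


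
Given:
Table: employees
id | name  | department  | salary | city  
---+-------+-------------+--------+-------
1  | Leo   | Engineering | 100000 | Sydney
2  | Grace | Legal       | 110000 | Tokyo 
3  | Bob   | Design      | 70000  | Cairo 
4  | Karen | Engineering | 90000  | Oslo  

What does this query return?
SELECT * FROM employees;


SELECT * returns all 4 rows with all columns

4 rows:
1, Leo, Engineering, 100000, Sydney
2, Grace, Legal, 110000, Tokyo
3, Bob, Design, 70000, Cairo
4, Karen, Engineering, 90000, Oslo


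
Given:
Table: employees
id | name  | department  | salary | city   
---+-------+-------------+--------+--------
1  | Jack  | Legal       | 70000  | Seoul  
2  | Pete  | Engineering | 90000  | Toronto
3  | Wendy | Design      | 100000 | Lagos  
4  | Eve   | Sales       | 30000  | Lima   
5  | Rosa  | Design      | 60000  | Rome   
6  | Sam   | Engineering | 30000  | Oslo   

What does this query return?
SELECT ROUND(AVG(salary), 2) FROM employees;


SUM(salary) = 380000
COUNT = 6
ROUND(AVG, 2) = ROUND(380000 / 6, 2) = 63333.33

63333.33


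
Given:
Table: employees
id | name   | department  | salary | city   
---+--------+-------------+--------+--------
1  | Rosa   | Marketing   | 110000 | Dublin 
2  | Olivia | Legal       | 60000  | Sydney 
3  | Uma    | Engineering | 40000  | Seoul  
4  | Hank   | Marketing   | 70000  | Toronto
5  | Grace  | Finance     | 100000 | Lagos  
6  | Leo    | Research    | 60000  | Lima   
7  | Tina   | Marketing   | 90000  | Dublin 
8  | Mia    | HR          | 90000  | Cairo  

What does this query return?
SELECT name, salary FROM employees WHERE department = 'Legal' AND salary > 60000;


Filtering: department = 'Legal' AND salary > 60000
Matching: 0 rows

Empty result set (0 rows)


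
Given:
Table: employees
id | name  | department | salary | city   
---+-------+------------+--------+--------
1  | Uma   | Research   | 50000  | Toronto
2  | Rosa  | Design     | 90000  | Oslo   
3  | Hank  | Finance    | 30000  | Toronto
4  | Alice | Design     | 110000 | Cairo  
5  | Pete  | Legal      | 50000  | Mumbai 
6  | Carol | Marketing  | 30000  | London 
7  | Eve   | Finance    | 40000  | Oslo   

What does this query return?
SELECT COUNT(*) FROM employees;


COUNT(*) counts all rows

7


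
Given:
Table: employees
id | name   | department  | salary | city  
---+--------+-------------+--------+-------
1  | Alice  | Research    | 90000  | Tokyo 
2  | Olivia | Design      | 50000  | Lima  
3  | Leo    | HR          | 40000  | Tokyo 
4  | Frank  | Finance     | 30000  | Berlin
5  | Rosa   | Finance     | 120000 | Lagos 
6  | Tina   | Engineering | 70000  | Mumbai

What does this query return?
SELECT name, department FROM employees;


Projecting columns: name, department

6 rows:
Alice, Research
Olivia, Design
Leo, HR
Frank, Finance
Rosa, Finance
Tina, Engineering


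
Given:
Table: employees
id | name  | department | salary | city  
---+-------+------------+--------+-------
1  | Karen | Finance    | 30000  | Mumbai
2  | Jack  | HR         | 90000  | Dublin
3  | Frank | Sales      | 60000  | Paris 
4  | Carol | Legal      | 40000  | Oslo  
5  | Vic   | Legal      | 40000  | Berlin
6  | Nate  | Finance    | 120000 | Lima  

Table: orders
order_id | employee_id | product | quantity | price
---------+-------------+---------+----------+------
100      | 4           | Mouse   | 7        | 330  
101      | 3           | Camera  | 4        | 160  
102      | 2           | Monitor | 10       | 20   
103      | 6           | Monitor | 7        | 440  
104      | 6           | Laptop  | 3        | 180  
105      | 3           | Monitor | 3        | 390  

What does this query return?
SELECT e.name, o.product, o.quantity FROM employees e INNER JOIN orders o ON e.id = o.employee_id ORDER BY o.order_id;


Joining employees.id = orders.employee_id:
  employee Carol (id=4) -> order Mouse
  employee Frank (id=3) -> order Camera
  employee Jack (id=2) -> order Monitor
  employee Nate (id=6) -> order Monitor
  employee Nate (id=6) -> order Laptop
  employee Frank (id=3) -> order Monitor


6 rows:
Carol, Mouse, 7
Frank, Camera, 4
Jack, Monitor, 10
Nate, Monitor, 7
Nate, Laptop, 3
Frank, Monitor, 3


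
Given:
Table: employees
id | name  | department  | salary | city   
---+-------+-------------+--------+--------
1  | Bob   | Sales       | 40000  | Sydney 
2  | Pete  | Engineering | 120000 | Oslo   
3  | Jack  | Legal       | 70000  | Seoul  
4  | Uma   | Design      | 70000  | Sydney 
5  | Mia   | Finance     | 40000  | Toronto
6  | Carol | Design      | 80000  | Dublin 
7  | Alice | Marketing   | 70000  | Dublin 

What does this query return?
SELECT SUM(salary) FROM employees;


SUM(salary) = 40000 + 120000 + 70000 + 70000 + 40000 + 80000 + 70000 = 490000

490000


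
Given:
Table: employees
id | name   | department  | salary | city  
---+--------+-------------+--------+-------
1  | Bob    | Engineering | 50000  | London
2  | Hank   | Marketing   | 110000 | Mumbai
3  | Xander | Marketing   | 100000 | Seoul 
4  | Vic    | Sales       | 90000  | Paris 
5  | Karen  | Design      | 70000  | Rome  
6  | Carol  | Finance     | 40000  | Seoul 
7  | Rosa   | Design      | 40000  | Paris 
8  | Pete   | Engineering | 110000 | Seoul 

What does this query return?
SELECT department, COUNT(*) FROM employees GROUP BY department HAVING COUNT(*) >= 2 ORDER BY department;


Groups with count >= 2:
  Design: 2 -> PASS
  Engineering: 2 -> PASS
  Marketing: 2 -> PASS
  Finance: 1 -> filtered out
  Sales: 1 -> filtered out


3 groups:
Design, 2
Engineering, 2
Marketing, 2


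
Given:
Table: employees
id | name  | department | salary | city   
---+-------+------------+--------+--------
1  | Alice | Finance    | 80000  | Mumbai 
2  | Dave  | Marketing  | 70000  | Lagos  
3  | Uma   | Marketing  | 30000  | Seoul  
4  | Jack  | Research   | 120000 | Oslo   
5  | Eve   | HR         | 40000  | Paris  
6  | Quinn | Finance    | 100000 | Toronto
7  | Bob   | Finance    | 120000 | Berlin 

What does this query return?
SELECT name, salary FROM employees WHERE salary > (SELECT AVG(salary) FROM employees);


Subquery: AVG(salary) = 80000.0
Filtering: salary > 80000.0
  Jack (120000) -> MATCH
  Quinn (100000) -> MATCH
  Bob (120000) -> MATCH


3 rows:
Jack, 120000
Quinn, 100000
Bob, 120000


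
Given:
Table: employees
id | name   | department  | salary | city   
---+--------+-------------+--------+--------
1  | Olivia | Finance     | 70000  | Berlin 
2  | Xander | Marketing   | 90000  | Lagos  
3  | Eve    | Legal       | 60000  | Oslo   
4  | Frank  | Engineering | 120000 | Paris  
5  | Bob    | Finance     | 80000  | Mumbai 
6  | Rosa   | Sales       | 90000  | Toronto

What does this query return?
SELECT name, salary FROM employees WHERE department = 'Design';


Filtering: department = 'Design'
Matching rows: 0

Empty result set (0 rows)


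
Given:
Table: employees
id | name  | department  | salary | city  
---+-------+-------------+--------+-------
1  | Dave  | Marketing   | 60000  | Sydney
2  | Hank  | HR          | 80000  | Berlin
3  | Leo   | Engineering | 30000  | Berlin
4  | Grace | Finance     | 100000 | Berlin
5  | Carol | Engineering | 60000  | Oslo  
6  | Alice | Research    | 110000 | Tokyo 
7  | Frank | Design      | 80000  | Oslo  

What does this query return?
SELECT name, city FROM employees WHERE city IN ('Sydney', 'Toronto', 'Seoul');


Filtering: city IN ('Sydney', 'Toronto', 'Seoul')
Matching: 1 rows

1 rows:
Dave, Sydney


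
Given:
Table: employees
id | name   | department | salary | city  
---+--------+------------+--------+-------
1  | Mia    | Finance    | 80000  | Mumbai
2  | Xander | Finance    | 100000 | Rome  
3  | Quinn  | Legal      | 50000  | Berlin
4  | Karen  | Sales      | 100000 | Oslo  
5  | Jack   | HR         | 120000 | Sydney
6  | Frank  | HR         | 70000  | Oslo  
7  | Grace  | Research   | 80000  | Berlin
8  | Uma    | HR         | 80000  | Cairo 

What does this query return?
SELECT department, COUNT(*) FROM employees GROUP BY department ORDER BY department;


Assigning each row to its department group:
  Mia -> Finance
  Xander -> Finance
  Quinn -> Legal
  Karen -> Sales
  Jack -> HR
  Frank -> HR
  Grace -> Research
  Uma -> HR


5 groups:
Finance, 2
HR, 3
Legal, 1
Research, 1
Sales, 1


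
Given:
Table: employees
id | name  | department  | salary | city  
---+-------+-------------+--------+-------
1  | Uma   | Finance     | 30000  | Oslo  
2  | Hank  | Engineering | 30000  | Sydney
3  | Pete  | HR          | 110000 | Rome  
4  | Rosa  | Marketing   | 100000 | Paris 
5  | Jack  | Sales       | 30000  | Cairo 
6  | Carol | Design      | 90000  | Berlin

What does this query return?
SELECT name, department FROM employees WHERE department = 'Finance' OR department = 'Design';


Filtering: department = 'Finance' OR 'Design'
Matching: 2 rows

2 rows:
Uma, Finance
Carol, Design


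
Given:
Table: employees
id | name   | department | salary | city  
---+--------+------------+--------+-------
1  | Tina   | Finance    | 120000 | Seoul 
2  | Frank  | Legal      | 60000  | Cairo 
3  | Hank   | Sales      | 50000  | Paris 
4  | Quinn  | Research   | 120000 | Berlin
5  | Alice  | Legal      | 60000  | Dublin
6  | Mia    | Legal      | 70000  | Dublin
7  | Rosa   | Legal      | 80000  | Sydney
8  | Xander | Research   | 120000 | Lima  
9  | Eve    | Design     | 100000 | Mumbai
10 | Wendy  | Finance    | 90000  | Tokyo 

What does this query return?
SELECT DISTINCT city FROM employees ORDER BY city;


All 'city' values (row order): Seoul, Cairo, Paris, Berlin, Dublin, Dublin, Sydney, Lima, Mumbai, Tokyo
Removing duplicates leaves 9 unique value(s).

9 values:
Berlin
Cairo
Dublin
Lima
Mumbai
Paris
Seoul
Sydney
Tokyo


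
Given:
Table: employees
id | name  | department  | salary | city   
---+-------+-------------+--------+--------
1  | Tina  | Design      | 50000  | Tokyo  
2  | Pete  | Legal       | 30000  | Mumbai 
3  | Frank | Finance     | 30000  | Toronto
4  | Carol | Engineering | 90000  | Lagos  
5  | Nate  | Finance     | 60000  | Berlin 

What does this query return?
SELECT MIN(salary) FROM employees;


Salaries: 50000, 30000, 30000, 90000, 60000
MIN = 30000

30000


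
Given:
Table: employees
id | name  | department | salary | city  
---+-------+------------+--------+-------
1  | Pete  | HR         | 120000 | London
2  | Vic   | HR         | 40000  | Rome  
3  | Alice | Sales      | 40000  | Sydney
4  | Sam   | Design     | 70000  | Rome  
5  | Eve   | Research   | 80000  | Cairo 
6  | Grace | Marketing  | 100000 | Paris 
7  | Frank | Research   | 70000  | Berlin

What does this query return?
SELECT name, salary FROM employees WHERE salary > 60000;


Filtering: salary > 60000
Matching: 5 rows

5 rows:
Pete, 120000
Sam, 70000
Eve, 80000
Grace, 100000
Frank, 70000


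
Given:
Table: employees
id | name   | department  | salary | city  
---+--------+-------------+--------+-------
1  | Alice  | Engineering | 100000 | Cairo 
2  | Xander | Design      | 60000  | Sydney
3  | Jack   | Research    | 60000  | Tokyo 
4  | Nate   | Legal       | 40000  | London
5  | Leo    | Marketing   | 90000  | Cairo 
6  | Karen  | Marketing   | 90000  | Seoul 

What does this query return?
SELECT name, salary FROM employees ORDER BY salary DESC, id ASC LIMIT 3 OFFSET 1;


Sort by salary DESC (id ASC tiebreak), then skip 1 and take 3
Rows 2 through 4

3 rows:
Leo, 90000
Karen, 90000
Xander, 60000


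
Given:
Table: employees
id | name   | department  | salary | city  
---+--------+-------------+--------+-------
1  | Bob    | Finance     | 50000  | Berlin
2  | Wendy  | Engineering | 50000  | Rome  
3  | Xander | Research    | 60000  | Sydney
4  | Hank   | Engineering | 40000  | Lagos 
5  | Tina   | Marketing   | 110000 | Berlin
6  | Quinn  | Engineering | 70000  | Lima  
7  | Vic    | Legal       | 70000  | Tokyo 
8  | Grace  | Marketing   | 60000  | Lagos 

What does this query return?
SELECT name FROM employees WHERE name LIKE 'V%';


LIKE 'V%' matches names starting with 'V'
Matching: 1

1 rows:
Vic


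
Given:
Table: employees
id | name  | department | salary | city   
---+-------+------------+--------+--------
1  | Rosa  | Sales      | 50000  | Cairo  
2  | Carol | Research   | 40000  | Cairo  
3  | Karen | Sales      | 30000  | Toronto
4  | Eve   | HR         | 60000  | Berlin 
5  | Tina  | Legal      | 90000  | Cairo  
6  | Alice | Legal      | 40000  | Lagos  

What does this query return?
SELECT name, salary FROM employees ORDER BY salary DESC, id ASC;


Sorting by salary DESC, then id ASC for ties

6 rows:
Tina, 90000
Eve, 60000
Rosa, 50000
Carol, 40000
Alice, 40000
Karen, 30000


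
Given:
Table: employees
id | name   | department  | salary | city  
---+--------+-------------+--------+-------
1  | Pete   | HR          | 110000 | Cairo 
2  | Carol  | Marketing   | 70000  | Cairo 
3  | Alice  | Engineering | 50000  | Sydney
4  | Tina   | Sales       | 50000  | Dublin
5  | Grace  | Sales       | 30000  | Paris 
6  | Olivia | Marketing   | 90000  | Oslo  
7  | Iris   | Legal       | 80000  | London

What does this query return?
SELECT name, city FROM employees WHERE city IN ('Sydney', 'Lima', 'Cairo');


Filtering: city IN ('Sydney', 'Lima', 'Cairo')
Matching: 3 rows

3 rows:
Pete, Cairo
Carol, Cairo
Alice, Sydney


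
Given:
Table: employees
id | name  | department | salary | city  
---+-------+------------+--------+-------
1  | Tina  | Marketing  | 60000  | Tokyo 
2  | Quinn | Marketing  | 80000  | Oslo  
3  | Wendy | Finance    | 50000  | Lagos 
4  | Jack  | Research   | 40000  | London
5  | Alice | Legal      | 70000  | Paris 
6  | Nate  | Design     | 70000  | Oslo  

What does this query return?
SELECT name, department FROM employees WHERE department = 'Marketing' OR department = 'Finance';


Filtering: department = 'Marketing' OR 'Finance'
Matching: 3 rows

3 rows:
Tina, Marketing
Quinn, Marketing
Wendy, Finance


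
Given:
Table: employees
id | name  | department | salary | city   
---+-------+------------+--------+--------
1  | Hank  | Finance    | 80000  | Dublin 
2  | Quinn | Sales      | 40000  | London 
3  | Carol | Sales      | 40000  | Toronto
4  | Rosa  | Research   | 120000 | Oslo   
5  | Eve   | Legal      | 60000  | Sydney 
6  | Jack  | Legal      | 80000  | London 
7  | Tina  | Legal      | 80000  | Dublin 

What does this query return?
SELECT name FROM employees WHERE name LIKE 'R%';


LIKE 'R%' matches names starting with 'R'
Matching: 1

1 rows:
Rosa


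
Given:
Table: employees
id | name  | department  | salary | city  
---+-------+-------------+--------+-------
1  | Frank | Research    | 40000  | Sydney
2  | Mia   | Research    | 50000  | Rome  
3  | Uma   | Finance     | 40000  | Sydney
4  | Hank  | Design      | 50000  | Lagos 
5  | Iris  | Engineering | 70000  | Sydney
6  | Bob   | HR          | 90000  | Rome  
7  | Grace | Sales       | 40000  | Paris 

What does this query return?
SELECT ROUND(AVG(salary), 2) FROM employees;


SUM(salary) = 380000
COUNT = 7
ROUND(AVG, 2) = ROUND(380000 / 7, 2) = 54285.71

54285.71


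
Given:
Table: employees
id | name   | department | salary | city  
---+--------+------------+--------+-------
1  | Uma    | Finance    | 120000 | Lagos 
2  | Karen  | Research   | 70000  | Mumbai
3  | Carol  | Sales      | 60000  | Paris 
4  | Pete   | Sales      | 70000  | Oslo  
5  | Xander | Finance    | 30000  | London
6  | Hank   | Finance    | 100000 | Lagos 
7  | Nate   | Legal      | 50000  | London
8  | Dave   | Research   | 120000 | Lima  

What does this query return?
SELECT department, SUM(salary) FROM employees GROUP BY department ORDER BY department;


Summing salary within each department:
  Finance: 120000 + 30000 + 100000 = 250000
  Legal: 50000 = 50000
  Research: 70000 + 120000 = 190000
  Sales: 60000 + 70000 = 130000


4 groups:
Finance, 250000
Legal, 50000
Research, 190000
Sales, 130000


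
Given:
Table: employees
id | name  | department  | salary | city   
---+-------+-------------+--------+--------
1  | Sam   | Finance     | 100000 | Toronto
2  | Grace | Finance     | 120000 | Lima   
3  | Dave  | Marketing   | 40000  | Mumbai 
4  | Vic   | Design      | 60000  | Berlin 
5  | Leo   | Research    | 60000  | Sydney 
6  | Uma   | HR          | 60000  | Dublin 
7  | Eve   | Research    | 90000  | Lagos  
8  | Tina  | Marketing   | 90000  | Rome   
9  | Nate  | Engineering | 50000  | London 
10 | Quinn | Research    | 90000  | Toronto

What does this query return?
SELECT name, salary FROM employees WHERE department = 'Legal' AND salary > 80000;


Filtering: department = 'Legal' AND salary > 80000
Matching: 0 rows

Empty result set (0 rows)


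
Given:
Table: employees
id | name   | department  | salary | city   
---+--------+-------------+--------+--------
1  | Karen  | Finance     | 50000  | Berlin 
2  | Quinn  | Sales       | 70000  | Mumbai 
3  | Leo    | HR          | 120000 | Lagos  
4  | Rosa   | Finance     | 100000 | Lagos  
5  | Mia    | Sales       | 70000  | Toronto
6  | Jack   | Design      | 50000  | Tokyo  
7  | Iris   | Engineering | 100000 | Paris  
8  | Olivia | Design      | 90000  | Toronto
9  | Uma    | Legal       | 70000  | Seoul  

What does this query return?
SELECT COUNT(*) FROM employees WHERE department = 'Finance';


Counting rows where department = 'Finance'
  Karen -> MATCH
  Rosa -> MATCH


2
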